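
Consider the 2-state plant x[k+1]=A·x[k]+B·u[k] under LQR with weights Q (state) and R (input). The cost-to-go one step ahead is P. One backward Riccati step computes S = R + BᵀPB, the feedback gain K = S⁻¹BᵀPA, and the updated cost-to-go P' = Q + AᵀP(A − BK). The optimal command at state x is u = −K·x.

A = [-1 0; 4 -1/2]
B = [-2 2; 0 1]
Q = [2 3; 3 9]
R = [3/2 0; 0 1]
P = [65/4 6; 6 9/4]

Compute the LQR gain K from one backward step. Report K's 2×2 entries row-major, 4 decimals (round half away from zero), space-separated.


BᵀP = [-32.5000 -12.0000; 38.5000 14.2500]
S = R + BᵀPB = [3/2 0; 0 1] + [65.0000 -77.0000; -77.0000 91.2500] = [66.5000 -77.0000; -77.0000 92.2500]
BᵀPA = [-15.5000 6.0000; 18.5000 -7.1250]
K = S⁻¹·BᵀPA = [-0.0261 0.0237; 0.1787 -0.0574]
A−BK = [-1.4097 0.1623; 3.8213 -0.4426]
AᵀP(A−BK) = [0.5384 -0.0698; -0.0698 0.0109]
P' = Q + AᵀP(A−BK) = [2.5384 2.9302; 2.9302 9.0109]
tr(P') = 11.5494

-0.0261 0.0237 0.1787 -0.0574


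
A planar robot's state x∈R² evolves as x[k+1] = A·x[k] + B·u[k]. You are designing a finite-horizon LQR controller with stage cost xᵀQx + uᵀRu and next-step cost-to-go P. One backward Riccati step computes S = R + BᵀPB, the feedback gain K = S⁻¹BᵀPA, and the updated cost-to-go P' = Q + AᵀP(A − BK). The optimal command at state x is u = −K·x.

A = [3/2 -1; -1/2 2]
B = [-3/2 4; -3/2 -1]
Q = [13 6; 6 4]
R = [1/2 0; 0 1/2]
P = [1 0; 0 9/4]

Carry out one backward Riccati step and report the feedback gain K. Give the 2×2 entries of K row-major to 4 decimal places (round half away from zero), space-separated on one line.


0.0584 -0.8650 0.3882 -0.5744

BᵀP = [-1.5000 -3.3750; 4.0000 -2.2500]
S = R + BᵀPB = [1/2 0; 0 1/2] + [7.3125 -2.6250; -2.6250 18.2500] = [7.8125 -2.6250; -2.6250 18.7500]
BᵀPA = [-0.5625 -5.2500; 7.1250 -8.5000]
K = S⁻¹·BᵀPA = [0.0584 -0.8650; 0.3882 -0.5744]
A−BK = [0.0349 0.0002; -0.0242 0.1281]
AᵀP(A−BK) = [0.0796 -0.1437; -0.1437 0.5760]
P' = Q + AᵀP(A−BK) = [13.0796 5.8563; 5.8563 4.5760]
tr(P') = 17.6556


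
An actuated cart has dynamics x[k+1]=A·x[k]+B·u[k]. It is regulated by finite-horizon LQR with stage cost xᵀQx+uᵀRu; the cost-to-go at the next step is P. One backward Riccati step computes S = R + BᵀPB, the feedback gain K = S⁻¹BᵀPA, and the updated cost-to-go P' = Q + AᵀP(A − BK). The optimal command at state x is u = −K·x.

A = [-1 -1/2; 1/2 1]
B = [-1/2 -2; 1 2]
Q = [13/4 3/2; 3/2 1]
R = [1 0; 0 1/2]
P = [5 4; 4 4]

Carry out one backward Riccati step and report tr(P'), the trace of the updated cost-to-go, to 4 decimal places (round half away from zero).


BᵀP = [1.5000 2.0000; -2.0000 0.0000]
S = R + BᵀPB = [1 0; 0 1/2] + [1.2500 1.0000; 1.0000 4.0000] = [2.2500 1.0000; 1.0000 4.5000]
BᵀPA = [-0.5000 1.2500; 2.0000 1.0000]
K = S⁻¹·BᵀPA = [-0.4658 0.5068; 0.5479 0.1096]
A−BK = [-0.1370 -0.0274; -0.1301 0.2740]
AᵀP(A−BK) = [0.6712 -0.4658; -0.4658 0.5068]
P' = Q + AᵀP(A−BK) = [3.9212 1.0342; 1.0342 1.5068]
tr(P') = 5.4281

5.4281


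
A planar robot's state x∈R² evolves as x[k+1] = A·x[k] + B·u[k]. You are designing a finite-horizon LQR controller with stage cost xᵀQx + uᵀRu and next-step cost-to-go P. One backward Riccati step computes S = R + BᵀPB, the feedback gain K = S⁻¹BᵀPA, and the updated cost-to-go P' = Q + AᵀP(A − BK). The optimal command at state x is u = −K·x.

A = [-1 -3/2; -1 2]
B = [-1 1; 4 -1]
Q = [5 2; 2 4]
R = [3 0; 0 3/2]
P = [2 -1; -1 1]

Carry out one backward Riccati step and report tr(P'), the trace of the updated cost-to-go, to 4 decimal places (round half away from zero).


BᵀP = [-6.0000 5.0000; 3.0000 -2.0000]
S = R + BᵀPB = [3 0; 0 3/2] + [26.0000 -11.0000; -11.0000 5.0000] = [29.0000 -11.0000; -11.0000 6.5000]
BᵀPA = [1.0000 19.0000; -1.0000 -8.5000]
K = S⁻¹·BᵀPA = [-0.0667 0.4444; -0.2667 -0.5556]
A−BK = [-0.8000 -0.5000; -1.0000 -0.3333]
AᵀP(A−BK) = [0.8000 0.5000; 0.5000 1.3333]
P' = Q + AᵀP(A−BK) = [5.8000 2.5000; 2.5000 5.3333]
tr(P') = 11.1333

11.1333


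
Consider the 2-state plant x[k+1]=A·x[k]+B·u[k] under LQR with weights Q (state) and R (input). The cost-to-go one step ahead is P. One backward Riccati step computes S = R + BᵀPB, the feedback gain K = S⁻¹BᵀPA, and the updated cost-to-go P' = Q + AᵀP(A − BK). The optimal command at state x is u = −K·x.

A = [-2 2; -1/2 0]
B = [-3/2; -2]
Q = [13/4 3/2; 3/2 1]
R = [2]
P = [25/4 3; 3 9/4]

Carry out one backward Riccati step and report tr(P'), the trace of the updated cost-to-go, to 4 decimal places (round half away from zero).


BᵀP = [-15.3750 -9.0000]
S = R + BᵀPB = [2] + [41.0625] = [43.0625]
BᵀPA = [35.2500 -30.7500]
K = S⁻¹·BᵀPA = [0.8186 -0.7141]
A−BK = [-0.7721 0.9289; 1.1372 -1.4282]
AᵀP(A−BK) = [2.7076 -2.8287; -2.8287 3.0421]
P' = Q + AᵀP(A−BK) = [5.9576 -1.3287; -1.3287 4.0421]
tr(P') = 9.9997

9.9997


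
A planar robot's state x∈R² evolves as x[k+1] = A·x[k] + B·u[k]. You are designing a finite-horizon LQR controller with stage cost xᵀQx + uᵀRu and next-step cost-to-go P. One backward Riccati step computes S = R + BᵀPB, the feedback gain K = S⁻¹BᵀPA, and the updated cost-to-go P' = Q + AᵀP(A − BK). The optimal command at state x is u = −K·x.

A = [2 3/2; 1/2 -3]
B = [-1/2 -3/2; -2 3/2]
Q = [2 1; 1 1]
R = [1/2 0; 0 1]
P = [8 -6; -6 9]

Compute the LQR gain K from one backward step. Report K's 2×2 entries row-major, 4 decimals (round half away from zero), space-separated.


-0.8804 0.6381 -0.9226 -1.1621

BᵀP = [8.0000 -15.0000; -21.0000 22.5000]
S = R + BᵀPB = [1/2 0; 0 1] + [26.0000 -34.5000; -34.5000 65.2500] = [26.5000 -34.5000; -34.5000 66.2500]
BᵀPA = [8.5000 57.0000; -30.7500 -99.0000]
K = S⁻¹·BᵀPA = [-0.8804 0.6381; -0.9226 -1.1621]
A−BK = [0.1759 0.0759; 0.1231 0.0192]
AᵀP(A−BK) = [1.3628 0.8430; 0.8430 1.5859]
P' = Q + AᵀP(A−BK) = [3.3628 1.8430; 1.8430 2.5859]
tr(P') = 5.9487


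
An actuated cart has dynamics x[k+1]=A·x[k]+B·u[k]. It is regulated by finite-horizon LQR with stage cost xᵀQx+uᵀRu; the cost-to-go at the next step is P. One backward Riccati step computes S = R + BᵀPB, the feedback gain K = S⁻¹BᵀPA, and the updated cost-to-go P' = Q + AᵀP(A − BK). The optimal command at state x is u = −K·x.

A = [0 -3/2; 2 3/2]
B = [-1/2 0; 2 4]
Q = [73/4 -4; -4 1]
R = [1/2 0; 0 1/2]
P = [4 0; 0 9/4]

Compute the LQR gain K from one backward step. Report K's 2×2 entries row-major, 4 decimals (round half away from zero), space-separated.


0.0759 1.9051 0.4557 -0.5696

BᵀP = [-2.0000 4.5000; 0.0000 9.0000]
S = R + BᵀPB = [1/2 0; 0 1/2] + [10.0000 18.0000; 18.0000 36.0000] = [10.5000 18.0000; 18.0000 36.5000]
BᵀPA = [9.0000 9.7500; 18.0000 13.5000]
K = S⁻¹·BᵀPA = [0.0759 1.9051; 0.4557 -0.5696]
A−BK = [0.0380 -0.5475; 0.0253 -0.0316]
AᵀP(A−BK) = [0.1139 -0.1424; -0.1424 3.1780]
P' = Q + AᵀP(A−BK) = [18.3639 -4.1424; -4.1424 4.1780]
tr(P') = 22.5419


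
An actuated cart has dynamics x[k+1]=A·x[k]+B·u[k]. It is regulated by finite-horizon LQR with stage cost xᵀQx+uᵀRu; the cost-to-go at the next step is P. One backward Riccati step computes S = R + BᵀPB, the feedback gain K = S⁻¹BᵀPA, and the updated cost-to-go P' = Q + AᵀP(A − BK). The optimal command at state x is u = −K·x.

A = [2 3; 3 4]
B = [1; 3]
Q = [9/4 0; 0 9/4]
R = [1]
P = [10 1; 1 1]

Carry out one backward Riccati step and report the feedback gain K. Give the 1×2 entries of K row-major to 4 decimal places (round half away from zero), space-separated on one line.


BᵀP = [13.0000 4.0000]
S = R + BᵀPB = [1] + [25.0000] = [26.0000]
BᵀPA = [38.0000 55.0000]
K = S⁻¹·BᵀPA = [1.4615 2.1154]
A−BK = [0.5385 0.8846; -1.3846 -2.3462]
AᵀP(A−BK) = [5.4615 8.6154; 8.6154 13.6538]
P' = Q + AᵀP(A−BK) = [7.7115 8.6154; 8.6154 15.9038]
tr(P') = 23.6154

1.4615 2.1154


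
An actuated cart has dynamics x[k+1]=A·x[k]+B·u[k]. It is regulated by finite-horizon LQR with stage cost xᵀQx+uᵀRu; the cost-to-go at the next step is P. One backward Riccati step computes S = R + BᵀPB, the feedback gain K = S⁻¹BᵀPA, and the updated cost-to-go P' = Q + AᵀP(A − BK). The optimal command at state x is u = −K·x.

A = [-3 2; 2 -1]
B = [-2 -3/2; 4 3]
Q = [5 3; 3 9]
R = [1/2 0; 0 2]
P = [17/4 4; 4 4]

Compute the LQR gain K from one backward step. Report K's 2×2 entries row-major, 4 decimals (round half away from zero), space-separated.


-0.3268 0.3519 -0.0613 0.0660

BᵀP = [7.5000 8.0000; 5.6250 6.0000]
S = R + BᵀPB = [1/2 0; 0 2] + [17.0000 12.7500; 12.7500 9.5625] = [17.5000 12.7500; 12.7500 11.5625]
BᵀPA = [-6.5000 7.0000; -4.8750 5.2500]
K = S⁻¹·BᵀPA = [-0.3268 0.3519; -0.0613 0.0660]
A−BK = [-3.7455 2.8028; 3.4910 -2.6057]
AᵀP(A−BK) = [3.8272 -2.8908; -2.8908 2.1901]
P' = Q + AᵀP(A−BK) = [8.8272 0.1092; 0.1092 11.1901]
tr(P') = 20.0173


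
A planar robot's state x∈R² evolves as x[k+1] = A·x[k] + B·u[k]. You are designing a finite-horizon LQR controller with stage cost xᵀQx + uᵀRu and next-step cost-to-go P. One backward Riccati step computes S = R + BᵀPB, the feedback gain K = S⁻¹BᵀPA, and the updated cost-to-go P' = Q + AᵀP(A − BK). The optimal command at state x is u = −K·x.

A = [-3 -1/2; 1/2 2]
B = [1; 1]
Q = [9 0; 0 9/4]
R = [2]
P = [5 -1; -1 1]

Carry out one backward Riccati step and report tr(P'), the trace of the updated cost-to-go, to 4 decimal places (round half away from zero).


BᵀP = [4.0000 0.0000]
S = R + BᵀPB = [2] + [4.0000] = [6.0000]
BᵀPA = [-12.0000 -2.0000]
K = S⁻¹·BᵀPA = [-2.0000 -0.3333]
A−BK = [-1.0000 -0.1667; 2.5000 2.3333]
AᵀP(A−BK) = [24.2500 10.7500; 10.7500 6.5833]
P' = Q + AᵀP(A−BK) = [33.2500 10.7500; 10.7500 8.8333]
tr(P') = 42.0833

42.0833


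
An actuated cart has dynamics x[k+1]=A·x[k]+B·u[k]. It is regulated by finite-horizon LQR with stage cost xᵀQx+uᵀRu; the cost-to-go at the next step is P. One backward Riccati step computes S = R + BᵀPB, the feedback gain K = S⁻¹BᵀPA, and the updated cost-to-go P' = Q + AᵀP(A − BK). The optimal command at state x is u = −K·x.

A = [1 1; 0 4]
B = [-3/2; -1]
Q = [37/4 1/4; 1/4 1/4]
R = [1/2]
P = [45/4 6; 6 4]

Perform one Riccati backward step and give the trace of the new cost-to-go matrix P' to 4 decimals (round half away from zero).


BᵀP = [-22.8750 -13.0000]
S = R + BᵀPB = [1/2] + [47.3125] = [47.8125]
BᵀPA = [-22.8750 -74.8750]
K = S⁻¹·BᵀPA = [-0.4784 -1.5660]
A−BK = [0.2824 -1.3490; -0.4784 2.4340]
AᵀP(A−BK) = [0.3059 -0.5725; -0.5725 5.9948]
P' = Q + AᵀP(A−BK) = [9.5559 -0.3225; -0.3225 6.2448]
tr(P') = 15.8007

15.8007


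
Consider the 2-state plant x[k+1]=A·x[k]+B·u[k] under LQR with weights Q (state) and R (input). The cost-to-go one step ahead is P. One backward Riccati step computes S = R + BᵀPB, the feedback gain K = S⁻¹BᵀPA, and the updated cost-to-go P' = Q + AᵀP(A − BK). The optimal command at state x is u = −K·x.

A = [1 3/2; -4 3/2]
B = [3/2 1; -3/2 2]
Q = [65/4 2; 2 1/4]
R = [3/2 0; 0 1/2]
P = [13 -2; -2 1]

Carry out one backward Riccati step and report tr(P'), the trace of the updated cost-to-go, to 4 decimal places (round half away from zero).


19.9567

BᵀP = [22.5000 -4.5000; 9.0000 0.0000]
S = R + BᵀPB = [3/2 0; 0 1/2] + [40.5000 13.5000; 13.5000 9.0000] = [42.0000 13.5000; 13.5000 9.5000]
BᵀPA = [40.5000 27.0000; 9.0000 13.5000]
K = S⁻¹·BᵀPA = [1.2145 0.3426; -0.7785 0.9343]
A−BK = [-0.0433 0.0519; -0.6211 0.1453]
AᵀP(A−BK) = [2.8183 0.2180; 0.2180 0.6384]
P' = Q + AᵀP(A−BK) = [19.0683 2.2180; 2.2180 0.8884]
tr(P') = 19.9567


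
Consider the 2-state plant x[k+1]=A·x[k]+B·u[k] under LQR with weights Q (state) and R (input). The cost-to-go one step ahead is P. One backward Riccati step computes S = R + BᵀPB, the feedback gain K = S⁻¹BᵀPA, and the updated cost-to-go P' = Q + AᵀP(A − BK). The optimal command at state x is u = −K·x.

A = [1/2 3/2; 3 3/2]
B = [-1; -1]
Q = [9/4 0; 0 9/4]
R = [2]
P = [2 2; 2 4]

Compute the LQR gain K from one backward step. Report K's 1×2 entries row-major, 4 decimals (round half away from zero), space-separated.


BᵀP = [-4.0000 -6.0000]
S = R + BᵀPB = [2] + [10.0000] = [12.0000]
BᵀPA = [-20.0000 -15.0000]
K = S⁻¹·BᵀPA = [-1.6667 -1.2500]
A−BK = [-1.1667 0.2500; 1.3333 0.2500]
AᵀP(A−BK) = [9.1667 5.0000; 5.0000 3.7500]
P' = Q + AᵀP(A−BK) = [11.4167 5.0000; 5.0000 6.0000]
tr(P') = 17.4167

-1.6667 -1.2500


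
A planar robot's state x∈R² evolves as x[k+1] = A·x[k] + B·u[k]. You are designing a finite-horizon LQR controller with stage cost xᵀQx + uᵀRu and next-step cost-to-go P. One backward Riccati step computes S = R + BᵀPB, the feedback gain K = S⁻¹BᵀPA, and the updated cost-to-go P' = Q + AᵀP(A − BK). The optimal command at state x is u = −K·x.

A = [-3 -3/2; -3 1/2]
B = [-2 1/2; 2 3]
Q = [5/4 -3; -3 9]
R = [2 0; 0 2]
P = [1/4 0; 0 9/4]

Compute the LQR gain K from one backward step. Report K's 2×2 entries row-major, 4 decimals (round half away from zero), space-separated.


0.0600 0.2680 -0.9600 -0.0163

BᵀP = [-0.5000 4.5000; 0.1250 6.7500]
S = R + BᵀPB = [2 0; 0 2] + [10.0000 13.2500; 13.2500 20.3125] = [12.0000 13.2500; 13.2500 22.3125]
BᵀPA = [-12.0000 3.0000; -20.6250 3.1875]
K = S⁻¹·BᵀPA = [0.0600 0.2680; -0.9600 -0.0163]
A−BK = [-2.4000 -0.9559; -0.2400 0.0129]
AᵀP(A−BK) = [3.4200 0.6300; 0.6300 0.3730]
P' = Q + AᵀP(A−BK) = [4.6700 -2.3700; -2.3700 9.3730]
tr(P') = 14.0430


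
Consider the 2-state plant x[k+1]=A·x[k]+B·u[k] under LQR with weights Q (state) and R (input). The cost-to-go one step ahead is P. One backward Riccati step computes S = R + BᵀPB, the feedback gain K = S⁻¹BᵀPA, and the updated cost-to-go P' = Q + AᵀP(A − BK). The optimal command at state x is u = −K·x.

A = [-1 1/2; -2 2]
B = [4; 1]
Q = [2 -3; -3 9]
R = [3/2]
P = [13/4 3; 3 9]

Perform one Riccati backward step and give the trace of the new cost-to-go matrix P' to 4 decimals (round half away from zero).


37.2706

BᵀP = [16.0000 21.0000]
S = R + BᵀPB = [3/2] + [85.0000] = [86.5000]
BᵀPA = [-58.0000 50.0000]
K = S⁻¹·BᵀPA = [-0.6705 0.5780]
A−BK = [1.6821 -1.8121; -1.3295 1.4220]
AᵀP(A−BK) = [12.3598 -13.0990; -13.0990 13.9108]
P' = Q + AᵀP(A−BK) = [14.3598 -16.0990; -16.0990 22.9108]
tr(P') = 37.2706


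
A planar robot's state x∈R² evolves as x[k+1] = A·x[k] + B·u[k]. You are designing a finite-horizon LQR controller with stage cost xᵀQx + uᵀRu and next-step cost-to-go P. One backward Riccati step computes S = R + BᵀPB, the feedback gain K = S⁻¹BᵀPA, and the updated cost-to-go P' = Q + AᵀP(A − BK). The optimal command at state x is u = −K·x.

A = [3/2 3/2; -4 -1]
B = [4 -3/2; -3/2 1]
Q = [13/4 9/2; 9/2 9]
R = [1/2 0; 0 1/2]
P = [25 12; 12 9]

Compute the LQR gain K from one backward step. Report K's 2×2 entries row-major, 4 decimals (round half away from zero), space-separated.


-1.6092 0.1103 -4.8626 -0.6550

BᵀP = [82.0000 34.5000; -25.5000 -9.0000]
S = R + BᵀPB = [1/2 0; 0 1/2] + [276.2500 -88.5000; -88.5000 29.2500] = [276.7500 -88.5000; -88.5000 29.7500]
BᵀPA = [-15.0000 88.5000; -2.2500 -29.2500]
K = S⁻¹·BᵀPA = [-1.6092 0.1103; -4.8626 -0.6550]
A−BK = [0.6428 0.0762; -1.5512 -0.1795]
AᵀP(A−BK) = [21.1718 2.4313; 2.4313 0.3275]
P' = Q + AᵀP(A−BK) = [24.4218 6.9313; 6.9313 9.3275]
tr(P') = 33.7493


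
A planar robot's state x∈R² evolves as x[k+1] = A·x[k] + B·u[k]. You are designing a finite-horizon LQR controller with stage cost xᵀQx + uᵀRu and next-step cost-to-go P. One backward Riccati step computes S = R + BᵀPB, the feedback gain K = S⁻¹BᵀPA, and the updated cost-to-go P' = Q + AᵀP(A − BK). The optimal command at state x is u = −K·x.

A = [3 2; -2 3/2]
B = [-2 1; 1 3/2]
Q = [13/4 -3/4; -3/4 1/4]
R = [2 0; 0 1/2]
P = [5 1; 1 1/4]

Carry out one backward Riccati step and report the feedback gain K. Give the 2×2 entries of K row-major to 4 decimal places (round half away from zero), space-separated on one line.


BᵀP = [-9.0000 -1.7500; 6.5000 1.3750]
S = R + BᵀPB = [2 0; 0 1/2] + [16.2500 -11.6250; -11.6250 8.5625] = [18.2500 -11.6250; -11.6250 9.0625]
BᵀPA = [-23.5000 -20.6250; 16.7500 15.0625]
K = S⁻¹·BᵀPA = [-0.6033 -0.3905; 1.0744 1.1612]
A−BK = [0.7190 0.0579; -3.0083 0.1488]
AᵀP(A−BK) = [1.8264 1.1240; 1.1240 1.0186]
P' = Q + AᵀP(A−BK) = [5.0764 0.3740; 0.3740 1.2686]
tr(P') = 6.3450

-0.6033 -0.3905 1.0744 1.1612


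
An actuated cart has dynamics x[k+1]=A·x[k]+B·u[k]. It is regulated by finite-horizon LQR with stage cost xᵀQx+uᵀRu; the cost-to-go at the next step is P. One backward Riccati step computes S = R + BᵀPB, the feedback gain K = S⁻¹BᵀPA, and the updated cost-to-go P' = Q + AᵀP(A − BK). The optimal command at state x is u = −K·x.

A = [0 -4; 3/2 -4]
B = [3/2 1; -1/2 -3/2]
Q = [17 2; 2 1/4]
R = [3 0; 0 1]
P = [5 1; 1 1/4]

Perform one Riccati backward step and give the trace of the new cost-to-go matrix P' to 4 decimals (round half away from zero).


BᵀP = [7.0000 1.3750; 3.5000 0.6250]
S = R + BᵀPB = [3 0; 0 1] + [9.8125 4.9375; 4.9375 2.5625] = [12.8125 4.9375; 4.9375 3.5625]
BᵀPA = [2.0625 -33.5000; 0.9375 -16.5000]
K = S⁻¹·BᵀPA = [0.1278 -1.7810; 0.0860 -2.1631]
A−BK = [-0.2777 0.8347; 1.6929 -8.1352]
AᵀP(A−BK) = [0.2182 -1.7987; -1.7987 20.6436]
P' = Q + AᵀP(A−BK) = [17.2182 0.2013; 0.2013 20.8936]
tr(P') = 38.1119

38.1119


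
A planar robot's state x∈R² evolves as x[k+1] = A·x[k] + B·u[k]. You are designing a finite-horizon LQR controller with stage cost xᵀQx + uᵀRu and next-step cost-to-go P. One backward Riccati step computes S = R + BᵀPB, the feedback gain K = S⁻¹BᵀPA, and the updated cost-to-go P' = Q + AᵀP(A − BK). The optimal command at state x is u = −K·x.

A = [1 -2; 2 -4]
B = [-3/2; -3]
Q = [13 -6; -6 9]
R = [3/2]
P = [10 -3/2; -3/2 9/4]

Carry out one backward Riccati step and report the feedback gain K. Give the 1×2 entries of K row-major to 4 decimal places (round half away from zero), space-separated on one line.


-0.6341 1.2683

BᵀP = [-10.5000 -4.5000]
S = R + BᵀPB = [3/2] + [29.2500] = [30.7500]
BᵀPA = [-19.5000 39.0000]
K = S⁻¹·BᵀPA = [-0.6341 1.2683]
A−BK = [0.0488 -0.0976; 0.0976 -0.1951]
AᵀP(A−BK) = [0.6341 -1.2683; -1.2683 2.5366]
P' = Q + AᵀP(A−BK) = [13.6341 -7.2683; -7.2683 11.5366]
tr(P') = 25.1707


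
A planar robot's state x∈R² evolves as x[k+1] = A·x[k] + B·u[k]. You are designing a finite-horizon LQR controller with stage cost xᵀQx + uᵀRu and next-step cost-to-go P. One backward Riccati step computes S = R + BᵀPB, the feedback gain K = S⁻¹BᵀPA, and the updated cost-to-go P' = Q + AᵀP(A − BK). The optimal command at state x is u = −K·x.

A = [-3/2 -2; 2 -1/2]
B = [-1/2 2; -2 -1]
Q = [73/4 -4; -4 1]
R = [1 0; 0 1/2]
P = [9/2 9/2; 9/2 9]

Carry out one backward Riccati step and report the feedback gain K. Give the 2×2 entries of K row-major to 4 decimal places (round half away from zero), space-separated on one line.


BᵀP = [-11.2500 -20.2500; 4.5000 0.0000]
S = R + BᵀPB = [1 0; 0 1/2] + [46.1250 -2.2500; -2.2500 9.0000] = [47.1250 -2.2500; -2.2500 9.5000]
BᵀPA = [-23.6250 32.6250; -6.7500 -9.0000]
K = S⁻¹·BᵀPA = [-0.5414 0.6545; -0.8387 -0.7924]
A−BK = [-0.0932 -0.0880; 0.0785 0.0166]
AᵀP(A−BK) = [0.6735 -0.0114; -0.0114 0.7665]
P' = Q + AᵀP(A−BK) = [18.9235 -4.0114; -4.0114 1.7665]
tr(P') = 20.6900

-0.5414 0.6545 -0.8387 -0.7924


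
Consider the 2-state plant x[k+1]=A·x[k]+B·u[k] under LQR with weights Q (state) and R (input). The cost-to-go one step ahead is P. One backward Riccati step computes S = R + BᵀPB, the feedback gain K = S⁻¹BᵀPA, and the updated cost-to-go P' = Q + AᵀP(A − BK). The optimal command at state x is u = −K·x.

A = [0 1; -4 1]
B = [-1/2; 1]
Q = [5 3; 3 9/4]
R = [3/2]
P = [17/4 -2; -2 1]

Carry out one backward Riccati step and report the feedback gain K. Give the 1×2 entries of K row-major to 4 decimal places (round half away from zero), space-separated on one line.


-1.4382 -0.3820

BᵀP = [-4.1250 2.0000]
S = R + BᵀPB = [3/2] + [4.0625] = [5.5625]
BᵀPA = [-8.0000 -2.1250]
K = S⁻¹·BᵀPA = [-1.4382 -0.3820]
A−BK = [-0.7191 0.8090; -2.5618 1.3820]
AᵀP(A−BK) = [4.4944 0.9438; 0.9438 0.4382]
P' = Q + AᵀP(A−BK) = [9.4944 3.9438; 3.9438 2.6882]
tr(P') = 12.1826


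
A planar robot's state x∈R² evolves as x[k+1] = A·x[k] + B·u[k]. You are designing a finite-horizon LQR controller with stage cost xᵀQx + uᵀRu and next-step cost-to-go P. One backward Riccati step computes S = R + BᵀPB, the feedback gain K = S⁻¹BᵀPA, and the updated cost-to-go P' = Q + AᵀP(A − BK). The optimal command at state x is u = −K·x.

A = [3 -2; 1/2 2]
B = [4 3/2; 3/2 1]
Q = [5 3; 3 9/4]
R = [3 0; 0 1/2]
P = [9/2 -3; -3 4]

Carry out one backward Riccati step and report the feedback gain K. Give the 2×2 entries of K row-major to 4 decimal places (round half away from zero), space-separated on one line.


BᵀP = [13.5000 -6.0000; 3.7500 -0.5000]
S = R + BᵀPB = [3 0; 0 1/2] + [45.0000 14.2500; 14.2500 5.1250] = [48.0000 14.2500; 14.2500 5.6250]
BᵀPA = [37.5000 -39.0000; 11.0000 -8.5000]
K = S⁻¹·BᵀPA = [0.8095 -1.4678; -0.0952 2.2073]
A−BK = [-0.0952 0.5602; -0.6190 1.9944]
AᵀP(A−BK) = [3.1905 -7.2381; -7.2381 19.5182]
P' = Q + AᵀP(A−BK) = [8.1905 -4.2381; -4.2381 21.7682]
tr(P') = 29.9587

0.8095 -1.4678 -0.0952 2.2073


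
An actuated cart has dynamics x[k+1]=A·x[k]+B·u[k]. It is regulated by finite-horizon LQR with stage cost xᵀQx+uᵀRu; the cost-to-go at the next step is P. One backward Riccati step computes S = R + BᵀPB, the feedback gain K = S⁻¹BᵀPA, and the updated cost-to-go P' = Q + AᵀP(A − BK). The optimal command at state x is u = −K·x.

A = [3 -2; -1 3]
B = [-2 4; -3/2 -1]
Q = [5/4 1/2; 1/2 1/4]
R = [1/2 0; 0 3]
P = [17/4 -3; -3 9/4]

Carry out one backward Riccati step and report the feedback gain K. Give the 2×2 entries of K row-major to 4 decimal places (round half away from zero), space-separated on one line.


BᵀP = [-4.0000 2.6250; 20.0000 -14.2500]
S = R + BᵀPB = [1/2 0; 0 3] + [4.0625 -18.6250; -18.6250 94.2500] = [4.5625 -18.6250; -18.6250 97.2500]
BᵀPA = [-14.6250 15.8750; 74.2500 -82.7500]
K = S⁻¹·BᵀPA = [-0.4067 0.0271; 0.6856 -0.8457]
A−BK = [-0.5558 1.4371; -0.9245 2.1950]
AᵀP(A−BK) = [1.6457 -2.0597; -2.0597 2.8373]
P' = Q + AᵀP(A−BK) = [2.8957 -1.5597; -1.5597 3.0873]
tr(P') = 5.9831

-0.4067 0.0271 0.6856 -0.8457


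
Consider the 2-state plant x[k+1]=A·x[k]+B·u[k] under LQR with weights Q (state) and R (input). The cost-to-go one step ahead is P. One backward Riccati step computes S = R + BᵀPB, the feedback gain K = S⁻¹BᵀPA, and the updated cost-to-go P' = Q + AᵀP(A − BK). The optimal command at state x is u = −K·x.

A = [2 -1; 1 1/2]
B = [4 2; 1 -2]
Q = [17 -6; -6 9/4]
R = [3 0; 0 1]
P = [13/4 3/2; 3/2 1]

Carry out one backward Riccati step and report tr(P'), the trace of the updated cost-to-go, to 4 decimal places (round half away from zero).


20.2883

BᵀP = [14.5000 7.0000; 3.5000 1.0000]
S = R + BᵀPB = [3 0; 0 1] + [65.0000 15.0000; 15.0000 5.0000] = [68.0000 15.0000; 15.0000 6.0000]
BᵀPA = [36.0000 -11.0000; 8.0000 -3.0000]
K = S⁻¹·BᵀPA = [0.5246 -0.1148; 0.0219 -0.2131]
A−BK = [-0.1421 -0.1148; 0.5191 0.1885]
AᵀP(A−BK) = [0.9399 -0.1639; -0.1639 0.0984]
P' = Q + AᵀP(A−BK) = [17.9399 -6.1639; -6.1639 2.3484]
tr(P') = 20.2883


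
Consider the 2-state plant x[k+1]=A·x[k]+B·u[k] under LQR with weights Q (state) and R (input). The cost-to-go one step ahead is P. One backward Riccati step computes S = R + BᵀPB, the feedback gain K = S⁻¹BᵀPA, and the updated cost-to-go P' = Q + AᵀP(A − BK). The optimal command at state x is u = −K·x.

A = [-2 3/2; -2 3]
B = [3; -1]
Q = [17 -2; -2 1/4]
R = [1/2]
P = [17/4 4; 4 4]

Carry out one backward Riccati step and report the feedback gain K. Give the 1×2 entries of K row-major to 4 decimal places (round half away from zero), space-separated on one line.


BᵀP = [8.7500 8.0000]
S = R + BᵀPB = [1/2] + [18.2500] = [18.7500]
BᵀPA = [-33.5000 37.1250]
K = S⁻¹·BᵀPA = [-1.7867 1.9800]
A−BK = [3.3600 -4.4400; -3.7867 4.9800]
AᵀP(A−BK) = [5.1467 -6.4200; -6.4200 8.0550]
P' = Q + AᵀP(A−BK) = [22.1467 -8.4200; -8.4200 8.3050]
tr(P') = 30.4517

-1.7867 1.9800


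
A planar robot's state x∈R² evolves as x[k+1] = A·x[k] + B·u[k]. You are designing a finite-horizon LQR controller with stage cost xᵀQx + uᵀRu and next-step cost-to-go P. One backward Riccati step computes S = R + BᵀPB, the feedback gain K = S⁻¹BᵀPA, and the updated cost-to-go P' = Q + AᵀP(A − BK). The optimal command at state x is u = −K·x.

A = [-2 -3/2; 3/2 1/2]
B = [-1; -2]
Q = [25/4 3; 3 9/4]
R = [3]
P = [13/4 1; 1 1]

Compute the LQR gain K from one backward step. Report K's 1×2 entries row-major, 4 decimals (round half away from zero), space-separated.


BᵀP = [-5.2500 -3.0000]
S = R + BᵀPB = [3] + [11.2500] = [14.2500]
BᵀPA = [6.0000 6.3750]
K = S⁻¹·BᵀPA = [0.4211 0.4474]
A−BK = [-1.5789 -1.0526; 2.3421 1.3947]
AᵀP(A−BK) = [6.7237 4.5658; 4.5658 3.2105]
P' = Q + AᵀP(A−BK) = [12.9737 7.5658; 7.5658 5.4605]
tr(P') = 18.4342

0.4211 0.4474


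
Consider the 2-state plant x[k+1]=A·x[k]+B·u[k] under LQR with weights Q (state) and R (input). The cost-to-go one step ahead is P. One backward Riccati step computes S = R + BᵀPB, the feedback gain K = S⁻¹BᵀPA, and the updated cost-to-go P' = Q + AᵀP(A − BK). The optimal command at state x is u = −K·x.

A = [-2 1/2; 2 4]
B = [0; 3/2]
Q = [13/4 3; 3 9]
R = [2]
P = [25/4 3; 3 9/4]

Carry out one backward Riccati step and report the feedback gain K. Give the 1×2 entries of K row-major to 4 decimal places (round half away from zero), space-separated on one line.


-0.3186 2.2301

BᵀP = [4.5000 3.3750]
S = R + BᵀPB = [2] + [5.0625] = [7.0625]
BᵀPA = [-2.2500 15.7500]
K = S⁻¹·BᵀPA = [-0.3186 2.2301]
A−BK = [-2.0000 0.5000; 2.4779 0.6549]
AᵀP(A−BK) = [9.2832 -4.2323; -4.2323 14.4386]
P' = Q + AᵀP(A−BK) = [12.5332 -1.2323; -1.2323 23.4386]
tr(P') = 35.9718


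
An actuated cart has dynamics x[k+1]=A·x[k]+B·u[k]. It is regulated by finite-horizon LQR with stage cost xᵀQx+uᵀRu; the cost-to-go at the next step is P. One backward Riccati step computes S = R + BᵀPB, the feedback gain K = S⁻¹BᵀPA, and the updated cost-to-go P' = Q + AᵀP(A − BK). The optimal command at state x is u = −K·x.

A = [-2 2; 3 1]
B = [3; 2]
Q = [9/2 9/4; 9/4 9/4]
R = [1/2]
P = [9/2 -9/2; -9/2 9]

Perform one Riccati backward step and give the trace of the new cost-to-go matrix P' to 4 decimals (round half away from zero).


159.9457

BᵀP = [4.5000 4.5000]
S = R + BᵀPB = [1/2] + [22.5000] = [23.0000]
BᵀPA = [4.5000 13.5000]
K = S⁻¹·BᵀPA = [0.1957 0.5870]
A−BK = [-2.5870 0.2391; 2.6087 -0.1739]
AᵀP(A−BK) = [152.1196 -11.6413; -11.6413 1.0761]
P' = Q + AᵀP(A−BK) = [156.6196 -9.3913; -9.3913 3.3261]
tr(P') = 159.9457


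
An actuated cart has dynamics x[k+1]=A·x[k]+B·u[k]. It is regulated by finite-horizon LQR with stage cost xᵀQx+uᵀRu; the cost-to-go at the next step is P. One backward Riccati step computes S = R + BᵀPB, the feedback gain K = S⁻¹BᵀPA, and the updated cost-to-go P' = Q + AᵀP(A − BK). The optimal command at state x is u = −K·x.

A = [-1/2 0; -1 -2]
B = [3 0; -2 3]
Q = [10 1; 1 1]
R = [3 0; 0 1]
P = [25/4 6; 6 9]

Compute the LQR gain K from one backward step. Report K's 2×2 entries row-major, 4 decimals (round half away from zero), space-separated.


-0.1452 0.0000 -0.4390 -0.6585

BᵀP = [6.7500 0.0000; 18.0000 27.0000]
S = R + BᵀPB = [3 0; 0 1] + [20.2500 0.0000; 0.0000 81.0000] = [23.2500 0.0000; 0.0000 82.0000]
BᵀPA = [-3.3750 0.0000; -36.0000 -54.0000]
K = S⁻¹·BᵀPA = [-0.1452 0.0000; -0.4390 -0.6585]
A−BK = [-0.0645 0.0000; 0.0268 -0.0244]
AᵀP(A−BK) = [0.2677 0.2927; 0.2927 0.4390]
P' = Q + AᵀP(A−BK) = [10.2677 1.2927; 1.2927 1.4390]
tr(P') = 11.7067


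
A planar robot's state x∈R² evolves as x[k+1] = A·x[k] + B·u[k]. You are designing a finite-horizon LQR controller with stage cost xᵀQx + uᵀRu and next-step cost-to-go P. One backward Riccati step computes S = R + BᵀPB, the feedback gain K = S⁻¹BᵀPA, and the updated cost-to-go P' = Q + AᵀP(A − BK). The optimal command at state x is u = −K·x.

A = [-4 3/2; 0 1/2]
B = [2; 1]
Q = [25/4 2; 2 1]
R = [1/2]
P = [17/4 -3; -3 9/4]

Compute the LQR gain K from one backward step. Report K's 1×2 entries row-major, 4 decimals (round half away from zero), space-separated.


BᵀP = [5.5000 -3.7500]
S = R + BᵀPB = [1/2] + [7.2500] = [7.7500]
BᵀPA = [-22.0000 6.3750]
K = S⁻¹·BᵀPA = [-2.8387 0.8226]
A−BK = [1.6774 -0.1452; 2.8387 -0.3226]
AᵀP(A−BK) = [5.5484 -1.4032; -1.4032 0.3810]
P' = Q + AᵀP(A−BK) = [11.7984 0.5968; 0.5968 1.3810]
tr(P') = 13.1794

-2.8387 0.8226


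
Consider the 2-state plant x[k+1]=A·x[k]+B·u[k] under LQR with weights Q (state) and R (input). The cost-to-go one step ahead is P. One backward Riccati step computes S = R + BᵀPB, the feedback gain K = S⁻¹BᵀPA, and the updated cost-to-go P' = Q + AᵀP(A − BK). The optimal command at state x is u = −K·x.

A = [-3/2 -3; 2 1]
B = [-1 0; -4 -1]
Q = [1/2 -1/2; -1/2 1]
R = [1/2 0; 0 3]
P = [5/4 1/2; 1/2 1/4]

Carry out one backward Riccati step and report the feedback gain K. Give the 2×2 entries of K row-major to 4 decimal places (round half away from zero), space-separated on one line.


BᵀP = [-3.2500 -1.5000; -0.5000 -0.2500]
S = R + BᵀPB = [1/2 0; 0 3] + [9.2500 1.5000; 1.5000 0.2500] = [9.7500 1.5000; 1.5000 3.2500]
BᵀPA = [1.8750 8.2500; 0.2500 1.2500]
K = S⁻¹·BᵀPA = [0.1943 0.8471; -0.0127 -0.0064]
A−BK = [-1.3057 -2.1529; 2.7643 4.3822]
AᵀP(A−BK) = [0.4514 0.7882; 0.7882 1.5191]
P' = Q + AᵀP(A−BK) = [0.9514 0.2882; 0.2882 2.5191]
tr(P') = 3.4705

0.1943 0.8471 -0.0127 -0.0064


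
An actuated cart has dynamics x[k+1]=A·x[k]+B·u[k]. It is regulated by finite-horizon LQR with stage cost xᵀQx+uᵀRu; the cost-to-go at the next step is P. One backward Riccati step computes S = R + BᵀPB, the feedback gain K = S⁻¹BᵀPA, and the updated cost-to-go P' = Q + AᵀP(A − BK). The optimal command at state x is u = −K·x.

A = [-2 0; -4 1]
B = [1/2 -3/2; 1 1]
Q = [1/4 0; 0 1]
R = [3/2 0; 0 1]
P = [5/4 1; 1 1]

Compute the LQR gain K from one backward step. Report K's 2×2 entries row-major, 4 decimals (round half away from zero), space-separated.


-2.1969 0.3731 0.9326 -0.0829

BᵀP = [1.6250 1.5000; -0.8750 -0.5000]
S = R + BᵀPB = [3/2 0; 0 1] + [2.3125 -0.9375; -0.9375 0.8125] = [3.8125 -0.9375; -0.9375 1.8125]
BᵀPA = [-9.2500 1.5000; 3.7500 -0.5000]
K = S⁻¹·BᵀPA = [-2.1969 0.3731; 0.9326 -0.0829]
A−BK = [0.4974 -0.3109; -2.7358 0.7098]
AᵀP(A−BK) = [13.1813 -2.2383; -2.2383 0.3990]
P' = Q + AᵀP(A−BK) = [13.4313 -2.2383; -2.2383 1.3990]
tr(P') = 14.8303


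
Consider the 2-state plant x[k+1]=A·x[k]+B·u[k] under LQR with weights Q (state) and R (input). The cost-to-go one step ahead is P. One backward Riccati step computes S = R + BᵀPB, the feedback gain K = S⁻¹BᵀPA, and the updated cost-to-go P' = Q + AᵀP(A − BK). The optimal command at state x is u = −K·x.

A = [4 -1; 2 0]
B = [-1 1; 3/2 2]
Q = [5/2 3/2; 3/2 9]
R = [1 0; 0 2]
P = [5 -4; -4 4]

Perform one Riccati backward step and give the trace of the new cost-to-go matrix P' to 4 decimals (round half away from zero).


18.5741

BᵀP = [-11.0000 10.0000; -3.0000 4.0000]
S = R + BᵀPB = [1 0; 0 2] + [26.0000 9.0000; 9.0000 5.0000] = [27.0000 9.0000; 9.0000 7.0000]
BᵀPA = [-24.0000 11.0000; -4.0000 3.0000]
K = S⁻¹·BᵀPA = [-1.2222 0.4630; 1.0000 -0.1667]
A−BK = [1.7778 -0.3704; 1.8333 -0.3611]
AᵀP(A−BK) = [6.6667 -1.5556; -1.5556 0.4074]
P' = Q + AᵀP(A−BK) = [9.1667 -0.0556; -0.0556 9.4074]
tr(P') = 18.5741


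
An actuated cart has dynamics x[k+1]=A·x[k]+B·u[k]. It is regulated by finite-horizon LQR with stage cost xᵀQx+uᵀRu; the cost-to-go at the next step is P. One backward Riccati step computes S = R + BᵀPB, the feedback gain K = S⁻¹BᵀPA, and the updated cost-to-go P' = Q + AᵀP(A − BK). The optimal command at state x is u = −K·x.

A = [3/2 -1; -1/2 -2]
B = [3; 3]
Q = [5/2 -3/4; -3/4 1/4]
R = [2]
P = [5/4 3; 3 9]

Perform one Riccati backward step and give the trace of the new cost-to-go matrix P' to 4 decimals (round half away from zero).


BᵀP = [12.7500 36.0000]
S = R + BᵀPB = [2] + [146.2500] = [148.2500]
BᵀPA = [1.1250 -84.7500]
K = S⁻¹·BᵀPA = [0.0076 -0.5717]
A−BK = [1.4772 0.7150; -0.5228 -0.2850]
AᵀP(A−BK) = [0.5540 0.2681; 0.2681 0.8010]
P' = Q + AᵀP(A−BK) = [3.0540 -0.4819; -0.4819 1.0510]
tr(P') = 4.1050

4.1050


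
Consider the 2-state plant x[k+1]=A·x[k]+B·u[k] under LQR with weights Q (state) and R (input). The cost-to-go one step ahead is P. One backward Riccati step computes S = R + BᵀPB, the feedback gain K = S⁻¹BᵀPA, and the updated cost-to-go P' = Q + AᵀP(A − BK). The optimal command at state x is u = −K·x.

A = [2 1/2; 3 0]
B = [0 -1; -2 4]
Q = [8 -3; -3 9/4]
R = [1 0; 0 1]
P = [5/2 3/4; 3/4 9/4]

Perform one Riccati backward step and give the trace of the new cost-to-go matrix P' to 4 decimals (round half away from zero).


22.3416

BᵀP = [-1.5000 -4.5000; 0.5000 8.2500]
S = R + BᵀPB = [1 0; 0 1] + [9.0000 -16.5000; -16.5000 32.5000] = [10.0000 -16.5000; -16.5000 33.5000]
BᵀPA = [-16.5000 -0.7500; 25.7500 0.2500]
K = S⁻¹·BᵀPA = [-2.0378 -0.3347; -0.2351 -0.1574]
A−BK = [1.7649 0.3426; -0.1355 -0.0398]
AᵀP(A−BK) = [11.6783 2.1554; 2.1554 0.4133]
P' = Q + AᵀP(A−BK) = [19.6783 -0.8446; -0.8446 2.6633]
tr(P') = 22.3416


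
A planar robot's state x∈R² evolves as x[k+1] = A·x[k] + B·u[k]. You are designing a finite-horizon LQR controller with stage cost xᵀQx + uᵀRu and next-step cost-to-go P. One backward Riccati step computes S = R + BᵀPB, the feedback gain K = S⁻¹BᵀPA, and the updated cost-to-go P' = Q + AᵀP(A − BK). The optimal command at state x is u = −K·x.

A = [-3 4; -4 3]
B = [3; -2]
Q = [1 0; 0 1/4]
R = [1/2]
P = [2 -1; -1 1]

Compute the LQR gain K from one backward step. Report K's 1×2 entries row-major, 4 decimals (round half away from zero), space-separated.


-0.1159 0.4928

BᵀP = [8.0000 -5.0000]
S = R + BᵀPB = [1/2] + [34.0000] = [34.5000]
BᵀPA = [-4.0000 17.0000]
K = S⁻¹·BᵀPA = [-0.1159 0.4928]
A−BK = [-2.6522 2.5217; -4.2319 3.9855]
AᵀP(A−BK) = [9.5362 -9.0290; -9.0290 8.6232]
P' = Q + AᵀP(A−BK) = [10.5362 -9.0290; -9.0290 8.8732]
tr(P') = 19.4094


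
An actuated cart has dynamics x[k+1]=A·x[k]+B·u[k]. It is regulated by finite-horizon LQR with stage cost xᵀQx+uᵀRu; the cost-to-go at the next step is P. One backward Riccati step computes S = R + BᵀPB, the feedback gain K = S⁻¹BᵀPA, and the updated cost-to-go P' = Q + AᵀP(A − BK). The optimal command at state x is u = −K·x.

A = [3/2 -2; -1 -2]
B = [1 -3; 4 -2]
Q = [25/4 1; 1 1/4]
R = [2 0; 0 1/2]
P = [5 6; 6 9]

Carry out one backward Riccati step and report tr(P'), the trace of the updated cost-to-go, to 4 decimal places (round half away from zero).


7.4259

BᵀP = [29.0000 42.0000; -27.0000 -36.0000]
S = R + BᵀPB = [2 0; 0 1/2] + [197.0000 -171.0000; -171.0000 153.0000] = [199.0000 -171.0000; -171.0000 153.5000]
BᵀPA = [1.5000 -142.0000; -4.5000 126.0000]
K = S⁻¹·BᵀPA = [-0.4131 -0.1923; -0.4895 0.6067]
A−BK = [0.4447 0.0123; -0.3267 -0.0176]
AᵀP(A−BK) = [0.6670 0.0184; 0.0184 0.2589]
P' = Q + AᵀP(A−BK) = [6.9170 1.0184; 1.0184 0.5089]
tr(P') = 7.4259


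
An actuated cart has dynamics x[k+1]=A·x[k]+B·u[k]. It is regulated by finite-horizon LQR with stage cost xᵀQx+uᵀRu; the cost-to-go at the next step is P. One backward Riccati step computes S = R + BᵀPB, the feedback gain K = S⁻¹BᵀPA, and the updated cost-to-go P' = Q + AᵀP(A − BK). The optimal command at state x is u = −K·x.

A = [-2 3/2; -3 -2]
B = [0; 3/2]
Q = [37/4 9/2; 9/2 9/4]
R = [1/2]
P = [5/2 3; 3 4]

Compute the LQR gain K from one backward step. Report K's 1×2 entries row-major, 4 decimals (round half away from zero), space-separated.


-2.8421 -0.5526

BᵀP = [4.5000 6.0000]
S = R + BᵀPB = [1/2] + [9.0000] = [9.5000]
BᵀPA = [-27.0000 -5.2500]
K = S⁻¹·BᵀPA = [-2.8421 -0.5526]
A−BK = [-2.0000 1.5000; 1.2632 -1.1711]
AᵀP(A−BK) = [5.2632 0.0789; 0.0789 0.7237]
P' = Q + AᵀP(A−BK) = [14.5132 4.5789; 4.5789 2.9737]
tr(P') = 17.4868


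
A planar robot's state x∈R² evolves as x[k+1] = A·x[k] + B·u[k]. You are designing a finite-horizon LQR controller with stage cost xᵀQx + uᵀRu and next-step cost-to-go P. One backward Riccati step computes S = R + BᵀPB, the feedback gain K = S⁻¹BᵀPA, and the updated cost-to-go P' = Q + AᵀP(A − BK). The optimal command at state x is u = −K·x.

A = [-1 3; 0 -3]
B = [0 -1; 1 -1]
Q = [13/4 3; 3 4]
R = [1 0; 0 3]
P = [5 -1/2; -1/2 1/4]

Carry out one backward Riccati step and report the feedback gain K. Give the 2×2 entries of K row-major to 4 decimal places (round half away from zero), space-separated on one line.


BᵀP = [-0.5000 0.2500; -4.5000 0.2500]
S = R + BᵀPB = [1 0; 0 3] + [0.2500 0.2500; 0.2500 4.2500] = [1.2500 0.2500; 0.2500 7.2500]
BᵀPA = [0.5000 -2.2500; 4.5000 -14.2500]
K = S⁻¹·BᵀPA = [0.2778 -1.4167; 0.6111 -1.9167]
A−BK = [-0.3889 1.0833; 0.3333 -3.5000]
AᵀP(A−BK) = [2.1111 -7.1667; -7.1667 25.7500]
P' = Q + AᵀP(A−BK) = [5.3611 -4.1667; -4.1667 29.7500]
tr(P') = 35.1111

0.2778 -1.4167 0.6111 -1.9167


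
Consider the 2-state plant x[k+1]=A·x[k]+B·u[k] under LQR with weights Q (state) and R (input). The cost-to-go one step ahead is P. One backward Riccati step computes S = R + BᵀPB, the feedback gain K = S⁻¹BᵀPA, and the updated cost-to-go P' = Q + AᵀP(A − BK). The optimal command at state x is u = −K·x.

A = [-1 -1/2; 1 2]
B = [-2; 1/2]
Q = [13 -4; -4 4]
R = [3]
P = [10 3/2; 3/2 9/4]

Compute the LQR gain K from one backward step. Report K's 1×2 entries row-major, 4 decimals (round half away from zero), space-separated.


BᵀP = [-19.2500 -1.8750]
S = R + BᵀPB = [3] + [37.5625] = [40.5625]
BᵀPA = [17.3750 5.8750]
K = S⁻¹·BᵀPA = [0.4284 0.1448]
A−BK = [-0.1433 -0.2103; 0.7858 1.9276]
AᵀP(A−BK) = [1.8074 3.2334; 3.2334 7.6491]
P' = Q + AᵀP(A−BK) = [14.8074 -0.7666; -0.7666 11.6491]
tr(P') = 26.4565

0.4284 0.1448


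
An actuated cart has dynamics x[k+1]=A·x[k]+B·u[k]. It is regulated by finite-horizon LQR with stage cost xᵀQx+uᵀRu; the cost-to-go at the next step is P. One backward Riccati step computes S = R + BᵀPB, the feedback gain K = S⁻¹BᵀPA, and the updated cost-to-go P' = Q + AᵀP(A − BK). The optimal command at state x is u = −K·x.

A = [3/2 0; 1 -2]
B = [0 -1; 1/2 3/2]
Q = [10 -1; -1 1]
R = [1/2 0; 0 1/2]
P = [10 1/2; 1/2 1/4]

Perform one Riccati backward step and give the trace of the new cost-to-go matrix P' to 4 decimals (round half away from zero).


BᵀP = [0.2500 0.1250; -9.2500 -0.1250]
S = R + BᵀPB = [1/2 0; 0 1/2] + [0.0625 -0.0625; -0.0625 9.0625] = [0.5625 -0.0625; -0.0625 9.5625]
BᵀPA = [0.5000 -0.2500; -14.0000 0.2500]
K = S⁻¹·BᵀPA = [0.7267 -0.4419; -1.4593 0.0233]
A−BK = [0.0407 0.0233; 2.8256 -1.8140]
AᵀP(A−BK) = [3.4564 -1.4535; -1.4535 0.8837]
P' = Q + AᵀP(A−BK) = [13.4564 -2.4535; -2.4535 1.8837]
tr(P') = 15.3401

15.3401


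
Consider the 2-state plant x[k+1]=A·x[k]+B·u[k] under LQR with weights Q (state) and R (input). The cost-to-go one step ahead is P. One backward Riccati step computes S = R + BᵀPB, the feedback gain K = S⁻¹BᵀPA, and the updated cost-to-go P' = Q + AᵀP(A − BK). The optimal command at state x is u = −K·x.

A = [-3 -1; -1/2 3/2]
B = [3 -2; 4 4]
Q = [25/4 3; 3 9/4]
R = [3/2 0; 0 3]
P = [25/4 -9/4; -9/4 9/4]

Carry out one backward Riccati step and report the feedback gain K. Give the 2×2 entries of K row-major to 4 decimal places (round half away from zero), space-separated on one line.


BᵀP = [9.7500 2.2500; -21.5000 13.5000]
S = R + BᵀPB = [3/2 0; 0 3] + [38.2500 -10.5000; -10.5000 97.0000] = [39.7500 -10.5000; -10.5000 100.0000]
BᵀPA = [-30.3750 -6.3750; 57.7500 41.7500]
K = S⁻¹·BᵀPA = [-0.6291 -0.0515; 0.5114 0.4121]
A−BK = [-0.0899 -0.0212; -0.0296 0.0577]
AᵀP(A−BK) = [1.4189 0.6993; 0.6993 0.5293]
P' = Q + AᵀP(A−BK) = [7.6689 3.6993; 3.6993 2.7793]
tr(P') = 10.4481

-0.6291 -0.0515 0.5114 0.4121
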